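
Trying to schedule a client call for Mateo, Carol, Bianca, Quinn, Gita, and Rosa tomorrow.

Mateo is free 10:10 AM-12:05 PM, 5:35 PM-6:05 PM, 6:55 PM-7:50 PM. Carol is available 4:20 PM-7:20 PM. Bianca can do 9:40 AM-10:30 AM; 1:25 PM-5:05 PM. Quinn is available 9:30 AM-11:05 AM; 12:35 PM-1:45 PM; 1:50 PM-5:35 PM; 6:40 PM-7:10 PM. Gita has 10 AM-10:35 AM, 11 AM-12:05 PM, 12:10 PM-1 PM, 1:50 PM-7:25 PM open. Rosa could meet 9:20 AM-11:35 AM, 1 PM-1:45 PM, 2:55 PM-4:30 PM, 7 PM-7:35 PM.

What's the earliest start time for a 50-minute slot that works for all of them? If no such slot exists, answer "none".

Mateo ∩ Carol: 17:35-18:05, 18:55-19:20.
Mateo ∩ Carol ∩ Bianca: ∅.
Mateo ∩ Carol ∩ Bianca ∩ Quinn: ∅.
Mateo ∩ Carol ∩ Bianca ∩ Quinn ∩ Gita: ∅.
Mateo ∩ Carol ∩ Bianca ∩ Quinn ∩ Gita ∩ Rosa: ∅.
There is no time when everyone is free.
No common window is at least 50 minutes long.

none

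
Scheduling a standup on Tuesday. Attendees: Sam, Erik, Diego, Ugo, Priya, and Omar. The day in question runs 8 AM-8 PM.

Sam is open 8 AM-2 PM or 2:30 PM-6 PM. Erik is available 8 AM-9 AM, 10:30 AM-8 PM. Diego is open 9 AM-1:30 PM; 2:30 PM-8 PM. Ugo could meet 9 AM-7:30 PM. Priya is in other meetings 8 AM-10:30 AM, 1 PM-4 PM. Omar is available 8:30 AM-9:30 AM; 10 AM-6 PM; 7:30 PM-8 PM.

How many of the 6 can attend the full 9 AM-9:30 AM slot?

Sam free: 08:00-14:00, 14:30-18:00.
Erik free: 08:00-09:00, 10:30-20:00.
Diego free: 09:00-13:30, 14:30-20:00.
Ugo free: 09:00-19:30.
Priya free: 10:30-13:00, 16:00-20:00 (invert busy blocks within the working day).
Omar free: 08:30-09:30, 10:00-18:00, 19:30-20:00.
Sam, Diego, Ugo, and Omar can make the full 09:00-09:30 slot — that's 4.

4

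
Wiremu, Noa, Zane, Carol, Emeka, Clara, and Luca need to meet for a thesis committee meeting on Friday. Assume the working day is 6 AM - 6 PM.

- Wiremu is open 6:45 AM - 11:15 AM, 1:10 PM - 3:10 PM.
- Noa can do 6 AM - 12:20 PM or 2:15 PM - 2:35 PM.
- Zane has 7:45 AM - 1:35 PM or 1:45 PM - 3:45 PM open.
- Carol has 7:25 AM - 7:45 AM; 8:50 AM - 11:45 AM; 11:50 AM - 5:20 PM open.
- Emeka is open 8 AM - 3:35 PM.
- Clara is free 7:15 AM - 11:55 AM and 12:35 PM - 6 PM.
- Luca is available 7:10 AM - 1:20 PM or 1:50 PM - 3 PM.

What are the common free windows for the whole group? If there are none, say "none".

Wiremu ∩ Noa: 06:45-11:15, 14:15-14:35.
Wiremu ∩ Noa ∩ Zane: 07:45-11:15, 14:15-14:35.
Wiremu ∩ Noa ∩ Zane ∩ Carol: 08:50-11:15, 14:15-14:35.
Wiremu ∩ Noa ∩ Zane ∩ Carol ∩ Emeka: 08:50-11:15, 14:15-14:35.
Wiremu ∩ Noa ∩ Zane ∩ Carol ∩ Emeka ∩ Clara: 08:50-11:15, 14:15-14:35.
Wiremu ∩ Noa ∩ Zane ∩ Carol ∩ Emeka ∩ Clara ∩ Luca: 08:50-11:15, 14:15-14:35.

08:50-11:15, 14:15-14:35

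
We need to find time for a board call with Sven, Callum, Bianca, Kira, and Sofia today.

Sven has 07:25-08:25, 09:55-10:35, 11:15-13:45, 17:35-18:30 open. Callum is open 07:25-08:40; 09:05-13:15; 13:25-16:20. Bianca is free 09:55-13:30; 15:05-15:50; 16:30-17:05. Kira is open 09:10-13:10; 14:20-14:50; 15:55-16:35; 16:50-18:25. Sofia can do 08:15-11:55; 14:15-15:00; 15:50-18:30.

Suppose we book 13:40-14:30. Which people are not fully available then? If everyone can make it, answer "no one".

Sven: not fully free for 13:40-14:30. Callum: free for 13:40-14:30. Bianca: not fully free for 13:40-14:30. Kira: not fully free for 13:40-14:30. Sofia: not fully free for 13:40-14:30.

Bianca, Kira, Sofia, Sven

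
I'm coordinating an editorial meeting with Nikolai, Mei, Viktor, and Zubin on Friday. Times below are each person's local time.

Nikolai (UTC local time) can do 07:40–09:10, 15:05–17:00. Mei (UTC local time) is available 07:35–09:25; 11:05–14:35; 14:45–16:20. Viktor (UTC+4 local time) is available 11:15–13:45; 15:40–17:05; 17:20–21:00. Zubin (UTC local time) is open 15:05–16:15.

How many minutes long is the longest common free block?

Nikolai in UTC: 07:40-09:10, 15:05-17:00.
Mei in UTC: 07:35-09:25, 11:05-14:35, 14:45-16:20.
Viktor in UTC: 07:15-09:45, 11:40-13:05, 13:20-17:00 (subtract 4h to convert from UTC+4).
Zubin in UTC: 15:05-16:15.
Nikolai ∩ Mei: 07:40-09:10, 15:05-16:20.
Nikolai ∩ Mei ∩ Viktor: 07:40-09:10, 15:05-16:20.
Nikolai ∩ Mei ∩ Viktor ∩ Zubin: 15:05-16:15.
The longest is 15:05-16:15 at 70 minutes.

70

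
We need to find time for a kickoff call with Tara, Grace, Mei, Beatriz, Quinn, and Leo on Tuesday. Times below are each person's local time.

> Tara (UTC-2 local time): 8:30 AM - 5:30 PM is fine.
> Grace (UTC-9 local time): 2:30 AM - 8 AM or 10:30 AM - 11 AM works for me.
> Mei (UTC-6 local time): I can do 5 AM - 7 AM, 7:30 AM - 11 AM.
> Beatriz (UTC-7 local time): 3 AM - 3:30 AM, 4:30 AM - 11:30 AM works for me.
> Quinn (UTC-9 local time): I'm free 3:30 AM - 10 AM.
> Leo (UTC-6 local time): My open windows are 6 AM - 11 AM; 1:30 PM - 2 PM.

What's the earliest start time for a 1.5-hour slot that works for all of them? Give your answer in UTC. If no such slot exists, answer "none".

13:30

Tara in UTC: 10:30-19:30 (add 2h to convert from UTC-2).
Grace in UTC: 11:30-17:00, 19:30-20:00 (add 9h to convert from UTC-9).
Mei in UTC: 11:00-13:00, 13:30-17:00 (add 6h to convert from UTC-6).
Beatriz in UTC: 10:00-10:30, 11:30-18:30 (add 7h to convert from UTC-7).
Quinn in UTC: 12:30-19:00 (add 9h to convert from UTC-9).
Leo in UTC: 12:00-17:00, 19:30-20:00 (add 6h to convert from UTC-6).
Tara ∩ Grace: 11:30-17:00.
Tara ∩ Grace ∩ Mei: 11:30-13:00, 13:30-17:00.
Tara ∩ Grace ∩ Mei ∩ Beatriz: 11:30-13:00, 13:30-17:00.
Tara ∩ Grace ∩ Mei ∩ Beatriz ∩ Quinn: 12:30-13:00, 13:30-17:00.
Tara ∩ Grace ∩ Mei ∩ Beatriz ∩ Quinn ∩ Leo: 12:30-13:00, 13:30-17:00.
So the common availability across everyone is 12:30-13:00, 13:30-17:00.
The first common window of at least 90 minutes is 13:30-17:00, so the earliest start is 13:30.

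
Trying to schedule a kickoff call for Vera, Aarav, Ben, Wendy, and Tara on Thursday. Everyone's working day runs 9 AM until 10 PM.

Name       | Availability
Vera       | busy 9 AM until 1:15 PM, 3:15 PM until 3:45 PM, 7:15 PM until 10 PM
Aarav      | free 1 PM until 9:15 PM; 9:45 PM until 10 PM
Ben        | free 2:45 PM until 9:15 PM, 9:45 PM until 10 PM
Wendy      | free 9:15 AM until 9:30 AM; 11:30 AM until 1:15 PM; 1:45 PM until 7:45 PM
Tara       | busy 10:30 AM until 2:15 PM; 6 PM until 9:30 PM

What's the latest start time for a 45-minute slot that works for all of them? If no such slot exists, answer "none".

17:15

Vera free: 13:15-15:15, 15:45-19:15 (invert busy blocks within the working day).
Aarav free: 13:00-21:15, 21:45-22:00.
Ben free: 14:45-21:15, 21:45-22:00.
Wendy free: 09:15-09:30, 11:30-13:15, 13:45-19:45.
Tara free: 09:00-10:30, 14:15-18:00, 21:30-22:00 (invert busy blocks within the working day).
Vera ∩ Aarav: 13:15-15:15, 15:45-19:15.
Vera ∩ Aarav ∩ Ben: 14:45-15:15, 15:45-19:15.
Vera ∩ Aarav ∩ Ben ∩ Wendy: 14:45-15:15, 15:45-19:15.
Vera ∩ Aarav ∩ Ben ∩ Wendy ∩ Tara: 14:45-15:15, 15:45-18:00.
So the common availability across everyone is 14:45-15:15, 15:45-18:00.
The last common window of at least 45 minutes is 15:45-18:00; a 45-minute meeting can start as late as 17:15 and still end by 18:00.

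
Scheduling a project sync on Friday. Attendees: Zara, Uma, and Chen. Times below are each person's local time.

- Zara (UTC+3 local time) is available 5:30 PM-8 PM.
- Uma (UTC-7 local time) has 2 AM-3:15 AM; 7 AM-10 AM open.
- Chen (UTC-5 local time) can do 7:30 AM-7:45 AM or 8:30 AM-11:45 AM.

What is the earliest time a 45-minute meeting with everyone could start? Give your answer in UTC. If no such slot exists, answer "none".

Zara in UTC: 14:30-17:00 (subtract 3h to convert from UTC+3).
Uma in UTC: 09:00-10:15, 14:00-17:00 (add 7h to convert from UTC-7).
Chen in UTC: 12:30-12:45, 13:30-16:45 (add 5h to convert from UTC-5).
Zara ∩ Uma: 14:30-17:00.
Zara ∩ Uma ∩ Chen: 14:30-16:45.
The first common window of at least 45 minutes is 14:30-16:45, so the earliest start is 14:30.

14:30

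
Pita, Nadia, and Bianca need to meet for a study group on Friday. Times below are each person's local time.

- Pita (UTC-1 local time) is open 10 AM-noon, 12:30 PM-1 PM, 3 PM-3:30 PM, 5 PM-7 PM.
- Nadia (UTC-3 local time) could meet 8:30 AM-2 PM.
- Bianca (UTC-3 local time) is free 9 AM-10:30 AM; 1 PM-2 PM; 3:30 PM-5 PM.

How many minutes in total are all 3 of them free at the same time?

90

Pita in UTC: 11:00-13:00, 13:30-14:00, 16:00-16:30, 18:00-20:00 (add 1h to convert from UTC-1).
Nadia in UTC: 11:30-17:00 (add 3h to convert from UTC-3).
Bianca in UTC: 12:00-13:30, 16:00-17:00, 18:30-20:00 (add 3h to convert from UTC-3).
Pita ∩ Nadia: 11:30-13:00, 13:30-14:00, 16:00-16:30.
Pita ∩ Nadia ∩ Bianca: 12:00-13:00, 16:00-16:30.
Those are the intersection windows.
Summing the common windows: 60 + 30 = 90 minutes.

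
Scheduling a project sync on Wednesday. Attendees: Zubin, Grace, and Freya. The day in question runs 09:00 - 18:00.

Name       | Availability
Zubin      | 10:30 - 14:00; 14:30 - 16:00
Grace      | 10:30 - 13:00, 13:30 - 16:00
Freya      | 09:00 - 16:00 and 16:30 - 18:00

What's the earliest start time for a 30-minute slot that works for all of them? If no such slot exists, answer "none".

Zubin ∩ Grace: 10:30-13:00, 13:30-14:00, 14:30-16:00.
Zubin ∩ Grace ∩ Freya: 10:30-13:00, 13:30-14:00, 14:30-16:00.
The first common window of at least 30 minutes is 10:30-13:00, so the earliest start is 10:30.

10:30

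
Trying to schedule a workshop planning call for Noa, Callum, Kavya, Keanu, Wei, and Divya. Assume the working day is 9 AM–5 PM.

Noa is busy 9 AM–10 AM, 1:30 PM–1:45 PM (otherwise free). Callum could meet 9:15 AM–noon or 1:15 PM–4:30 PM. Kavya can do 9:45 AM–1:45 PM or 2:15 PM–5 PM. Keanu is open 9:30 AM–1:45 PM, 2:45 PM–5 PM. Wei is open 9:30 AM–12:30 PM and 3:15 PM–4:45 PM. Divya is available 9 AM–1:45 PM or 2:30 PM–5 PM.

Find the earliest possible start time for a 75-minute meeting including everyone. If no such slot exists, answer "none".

10:00

Noa free: 10:00-13:30, 13:45-17:00 (invert busy blocks within the working day).
Callum free: 09:15-12:00, 13:15-16:30.
Kavya free: 09:45-13:45, 14:15-17:00.
Keanu free: 09:30-13:45, 14:45-17:00.
Wei free: 09:30-12:30, 15:15-16:45.
Divya free: 09:00-13:45, 14:30-17:00.
Noa ∩ Callum: 10:00-12:00, 13:15-13:30, 13:45-16:30.
Noa ∩ Callum ∩ Kavya: 10:00-12:00, 13:15-13:30, 14:15-16:30.
Noa ∩ Callum ∩ Kavya ∩ Keanu: 10:00-12:00, 13:15-13:30, 14:45-16:30.
Noa ∩ Callum ∩ Kavya ∩ Keanu ∩ Wei: 10:00-12:00, 15:15-16:30.
Noa ∩ Callum ∩ Kavya ∩ Keanu ∩ Wei ∩ Divya: 10:00-12:00, 15:15-16:30.
The first common window of at least 75 minutes is 10:00-12:00, so the earliest start is 10:00.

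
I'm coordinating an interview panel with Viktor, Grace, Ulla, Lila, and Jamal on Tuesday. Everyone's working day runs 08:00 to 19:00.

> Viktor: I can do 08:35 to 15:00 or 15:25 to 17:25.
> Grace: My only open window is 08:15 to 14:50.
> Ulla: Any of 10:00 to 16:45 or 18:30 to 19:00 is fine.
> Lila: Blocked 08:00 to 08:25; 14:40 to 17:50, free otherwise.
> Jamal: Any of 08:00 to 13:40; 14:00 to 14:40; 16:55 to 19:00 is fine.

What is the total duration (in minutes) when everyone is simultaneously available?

260

Viktor free: 08:35-15:00, 15:25-17:25.
Grace free: 08:15-14:50.
Ulla free: 10:00-16:45, 18:30-19:00.
Lila free: 08:25-14:40, 17:50-19:00 (invert busy blocks within the working day).
Jamal free: 08:00-13:40, 14:00-14:40, 16:55-19:00.
Viktor ∩ Grace: 08:35-14:50.
Viktor ∩ Grace ∩ Ulla: 10:00-14:50.
Viktor ∩ Grace ∩ Ulla ∩ Lila: 10:00-14:40.
Viktor ∩ Grace ∩ Ulla ∩ Lila ∩ Jamal: 10:00-13:40, 14:00-14:40.
So the common availability across everyone is 10:00-13:40, 14:00-14:40.
Summing the common windows: 220 + 40 = 260 minutes.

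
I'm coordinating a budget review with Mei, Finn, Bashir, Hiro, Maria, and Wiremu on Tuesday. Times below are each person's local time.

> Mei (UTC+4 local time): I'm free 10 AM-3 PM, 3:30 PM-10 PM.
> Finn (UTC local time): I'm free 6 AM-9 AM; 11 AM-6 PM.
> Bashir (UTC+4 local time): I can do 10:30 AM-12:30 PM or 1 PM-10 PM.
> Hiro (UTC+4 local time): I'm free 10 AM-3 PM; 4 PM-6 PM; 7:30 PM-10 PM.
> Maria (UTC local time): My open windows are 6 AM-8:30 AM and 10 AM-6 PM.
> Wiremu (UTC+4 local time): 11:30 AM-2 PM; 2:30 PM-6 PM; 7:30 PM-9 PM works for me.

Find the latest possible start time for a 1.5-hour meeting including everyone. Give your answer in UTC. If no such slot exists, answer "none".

Mei in UTC: 06:00-11:00, 11:30-18:00 (subtract 4h to convert from UTC+4).
Finn in UTC: 06:00-09:00, 11:00-18:00.
Bashir in UTC: 06:30-08:30, 09:00-18:00 (subtract 4h to convert from UTC+4).
Hiro in UTC: 06:00-11:00, 12:00-14:00, 15:30-18:00 (subtract 4h to convert from UTC+4).
Maria in UTC: 06:00-08:30, 10:00-18:00.
Wiremu in UTC: 07:30-10:00, 10:30-14:00, 15:30-17:00 (subtract 4h to convert from UTC+4).
Mei ∩ Finn: 06:00-09:00, 11:30-18:00.
Mei ∩ Finn ∩ Bashir: 06:30-08:30, 11:30-18:00.
Mei ∩ Finn ∩ Bashir ∩ Hiro: 06:30-08:30, 12:00-14:00, 15:30-18:00.
Mei ∩ Finn ∩ Bashir ∩ Hiro ∩ Maria: 06:30-08:30, 12:00-14:00, 15:30-18:00.
Mei ∩ Finn ∩ Bashir ∩ Hiro ∩ Maria ∩ Wiremu: 07:30-08:30, 12:00-14:00, 15:30-17:00.
The last common window of at least 90 minutes is 15:30-17:00; a 90-minute meeting can start as late as 15:30 and still end by 17:00.

15:30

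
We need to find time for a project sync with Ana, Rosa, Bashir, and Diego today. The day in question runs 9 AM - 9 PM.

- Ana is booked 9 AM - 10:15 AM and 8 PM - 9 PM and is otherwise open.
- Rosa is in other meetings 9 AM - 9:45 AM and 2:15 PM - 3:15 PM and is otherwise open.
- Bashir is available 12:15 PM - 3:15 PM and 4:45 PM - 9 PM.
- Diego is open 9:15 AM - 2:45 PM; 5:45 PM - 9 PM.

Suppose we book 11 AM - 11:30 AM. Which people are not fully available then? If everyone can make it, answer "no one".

Ana free: 10:15-20:00 (invert busy blocks within the working day).
Rosa free: 09:45-14:15, 15:15-21:00 (invert busy blocks within the working day).
Bashir free: 12:15-15:15, 16:45-21:00.
Diego free: 09:15-14:45, 17:45-21:00.
Ana: free for 11:00-11:30. Rosa: free for 11:00-11:30. Bashir: not fully free for 11:00-11:30. Diego: free for 11:00-11:30.

Bashir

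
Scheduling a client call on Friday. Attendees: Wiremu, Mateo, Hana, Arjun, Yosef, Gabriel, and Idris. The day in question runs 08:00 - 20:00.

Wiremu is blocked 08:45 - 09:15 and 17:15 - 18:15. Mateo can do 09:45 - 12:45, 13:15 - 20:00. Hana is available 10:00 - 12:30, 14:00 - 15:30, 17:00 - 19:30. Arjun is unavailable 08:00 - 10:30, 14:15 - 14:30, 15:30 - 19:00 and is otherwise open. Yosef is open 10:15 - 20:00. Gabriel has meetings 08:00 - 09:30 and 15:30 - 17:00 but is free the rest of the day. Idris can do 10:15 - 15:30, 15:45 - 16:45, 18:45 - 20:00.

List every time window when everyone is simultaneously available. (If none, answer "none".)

10:30-12:30, 14:00-14:15, 14:30-15:30, 19:00-19:30

Wiremu free: 08:00-08:45, 09:15-17:15, 18:15-20:00 (invert busy blocks within the working day).
Mateo free: 09:45-12:45, 13:15-20:00.
Hana free: 10:00-12:30, 14:00-15:30, 17:00-19:30.
Arjun free: 10:30-14:15, 14:30-15:30, 19:00-20:00 (invert busy blocks within the working day).
Yosef free: 10:15-20:00.
Gabriel free: 09:30-15:30, 17:00-20:00 (invert busy blocks within the working day).
Idris free: 10:15-15:30, 15:45-16:45, 18:45-20:00.
Wiremu ∩ Mateo: 09:45-12:45, 13:15-17:15, 18:15-20:00.
Wiremu ∩ Mateo ∩ Hana: 10:00-12:30, 14:00-15:30, 17:00-17:15, 18:15-19:30.
Wiremu ∩ Mateo ∩ Hana ∩ Arjun: 10:30-12:30, 14:00-14:15, 14:30-15:30, 19:00-19:30.
Wiremu ∩ Mateo ∩ Hana ∩ Arjun ∩ Yosef: 10:30-12:30, 14:00-14:15, 14:30-15:30, 19:00-19:30.
Wiremu ∩ Mateo ∩ Hana ∩ Arjun ∩ Yosef ∩ Gabriel: 10:30-12:30, 14:00-14:15, 14:30-15:30, 19:00-19:30.
Wiremu ∩ Mateo ∩ Hana ∩ Arjun ∩ Yosef ∩ Gabriel ∩ Idris: 10:30-12:30, 14:00-14:15, 14:30-15:30, 19:00-19:30.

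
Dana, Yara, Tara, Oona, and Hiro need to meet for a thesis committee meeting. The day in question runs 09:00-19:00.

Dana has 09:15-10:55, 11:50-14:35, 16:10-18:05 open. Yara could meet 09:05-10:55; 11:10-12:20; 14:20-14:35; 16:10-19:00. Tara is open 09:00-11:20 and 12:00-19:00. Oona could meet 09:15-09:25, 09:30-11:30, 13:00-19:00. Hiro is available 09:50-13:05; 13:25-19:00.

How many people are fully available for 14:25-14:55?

Tara, Oona, and Hiro can make the full 14:25-14:55 slot — that's 3.

3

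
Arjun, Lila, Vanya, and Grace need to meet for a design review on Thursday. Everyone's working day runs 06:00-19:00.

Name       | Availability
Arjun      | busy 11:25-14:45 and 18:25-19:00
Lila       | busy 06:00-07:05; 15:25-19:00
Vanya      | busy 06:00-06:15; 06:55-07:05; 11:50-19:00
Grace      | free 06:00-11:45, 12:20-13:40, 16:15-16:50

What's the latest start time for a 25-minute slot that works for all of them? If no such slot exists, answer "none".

Arjun free: 06:00-11:25, 14:45-18:25 (invert busy blocks within the working day).
Lila free: 07:05-15:25 (invert busy blocks within the working day).
Vanya free: 06:15-06:55, 07:05-11:50 (invert busy blocks within the working day).
Grace free: 06:00-11:45, 12:20-13:40, 16:15-16:50.
Arjun ∩ Lila: 07:05-11:25, 14:45-15:25.
Arjun ∩ Lila ∩ Vanya: 07:05-11:25.
Arjun ∩ Lila ∩ Vanya ∩ Grace: 07:05-11:25.
The last common window of at least 25 minutes is 07:05-11:25; a 25-minute meeting can start as late as 11:00 and still end by 11:25.

11:00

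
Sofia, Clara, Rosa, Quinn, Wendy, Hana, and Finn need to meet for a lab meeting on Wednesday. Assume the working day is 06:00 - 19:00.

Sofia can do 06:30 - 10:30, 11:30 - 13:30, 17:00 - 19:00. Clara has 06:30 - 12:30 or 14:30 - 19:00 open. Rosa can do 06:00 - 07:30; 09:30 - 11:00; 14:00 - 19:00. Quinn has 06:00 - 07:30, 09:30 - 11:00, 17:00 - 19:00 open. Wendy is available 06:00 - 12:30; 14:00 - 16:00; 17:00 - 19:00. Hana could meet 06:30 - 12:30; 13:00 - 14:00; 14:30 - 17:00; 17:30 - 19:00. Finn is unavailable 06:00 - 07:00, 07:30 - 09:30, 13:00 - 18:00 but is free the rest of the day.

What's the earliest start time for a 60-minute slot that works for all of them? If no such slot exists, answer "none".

09:30

Sofia free: 06:30-10:30, 11:30-13:30, 17:00-19:00.
Clara free: 06:30-12:30, 14:30-19:00.
Rosa free: 06:00-07:30, 09:30-11:00, 14:00-19:00.
Quinn free: 06:00-07:30, 09:30-11:00, 17:00-19:00.
Wendy free: 06:00-12:30, 14:00-16:00, 17:00-19:00.
Hana free: 06:30-12:30, 13:00-14:00, 14:30-17:00, 17:30-19:00.
Finn free: 07:00-07:30, 09:30-13:00, 18:00-19:00 (invert busy blocks within the working day).
Sofia ∩ Clara: 06:30-10:30, 11:30-12:30, 17:00-19:00.
Sofia ∩ Clara ∩ Rosa: 06:30-07:30, 09:30-10:30, 17:00-19:00.
Sofia ∩ Clara ∩ Rosa ∩ Quinn: 06:30-07:30, 09:30-10:30, 17:00-19:00.
Sofia ∩ Clara ∩ Rosa ∩ Quinn ∩ Wendy: 06:30-07:30, 09:30-10:30, 17:00-19:00.
Sofia ∩ Clara ∩ Rosa ∩ Quinn ∩ Wendy ∩ Hana: 06:30-07:30, 09:30-10:30, 17:30-19:00.
Sofia ∩ Clara ∩ Rosa ∩ Quinn ∩ Wendy ∩ Hana ∩ Finn: 07:00-07:30, 09:30-10:30, 18:00-19:00.
Those are the intersection windows.
The first common window of at least 60 minutes is 09:30-10:30, so the earliest start is 09:30.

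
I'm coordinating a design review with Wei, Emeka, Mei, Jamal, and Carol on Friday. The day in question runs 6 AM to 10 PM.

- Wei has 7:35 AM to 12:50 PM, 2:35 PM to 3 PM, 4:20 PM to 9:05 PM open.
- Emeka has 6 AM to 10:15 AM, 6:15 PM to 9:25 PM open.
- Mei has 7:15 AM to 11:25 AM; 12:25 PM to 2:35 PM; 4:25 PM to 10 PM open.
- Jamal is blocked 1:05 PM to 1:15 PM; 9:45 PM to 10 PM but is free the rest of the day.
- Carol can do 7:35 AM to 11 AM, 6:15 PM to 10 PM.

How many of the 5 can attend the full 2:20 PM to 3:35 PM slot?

1

Wei free: 07:35-12:50, 14:35-15:00, 16:20-21:05.
Emeka free: 06:00-10:15, 18:15-21:25.
Mei free: 07:15-11:25, 12:25-14:35, 16:25-22:00.
Jamal free: 06:00-13:05, 13:15-21:45 (invert busy blocks within the working day).
Carol free: 07:35-11:00, 18:15-22:00.
Jamal can make the full 14:20-15:35 slot — that's 1.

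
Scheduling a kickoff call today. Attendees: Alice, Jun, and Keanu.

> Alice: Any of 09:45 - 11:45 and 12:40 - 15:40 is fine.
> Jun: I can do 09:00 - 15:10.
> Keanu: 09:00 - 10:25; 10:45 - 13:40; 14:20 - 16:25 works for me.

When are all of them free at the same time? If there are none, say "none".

09:45-10:25, 10:45-11:45, 12:40-13:40, 14:20-15:10

Alice ∩ Jun: 09:45-11:45, 12:40-15:10.
Alice ∩ Jun ∩ Keanu: 09:45-10:25, 10:45-11:45, 12:40-13:40, 14:20-15:10.
So the common availability across everyone is 09:45-10:25, 10:45-11:45, 12:40-13:40, 14:20-15:10.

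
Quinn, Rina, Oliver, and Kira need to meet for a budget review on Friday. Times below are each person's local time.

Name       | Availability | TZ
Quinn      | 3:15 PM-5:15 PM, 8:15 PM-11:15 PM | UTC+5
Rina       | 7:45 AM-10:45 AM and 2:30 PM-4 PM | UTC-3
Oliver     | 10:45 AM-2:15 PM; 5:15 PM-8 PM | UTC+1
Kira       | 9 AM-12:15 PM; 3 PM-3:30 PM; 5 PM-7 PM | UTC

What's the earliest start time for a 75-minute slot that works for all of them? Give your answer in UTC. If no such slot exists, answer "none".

10:45

Quinn in UTC: 10:15-12:15, 15:15-18:15 (subtract 5h to convert from UTC+5).
Rina in UTC: 10:45-13:45, 17:30-19:00 (add 3h to convert from UTC-3).
Oliver in UTC: 09:45-13:15, 16:15-19:00 (subtract 1h to convert from UTC+1).
Kira in UTC: 09:00-12:15, 15:00-15:30, 17:00-19:00.
Quinn ∩ Rina: 10:45-12:15, 17:30-18:15.
Quinn ∩ Rina ∩ Oliver: 10:45-12:15, 17:30-18:15.
Quinn ∩ Rina ∩ Oliver ∩ Kira: 10:45-12:15, 17:30-18:15.
So the common availability across everyone is 10:45-12:15, 17:30-18:15.
The first common window of at least 75 minutes is 10:45-12:15, so the earliest start is 10:45.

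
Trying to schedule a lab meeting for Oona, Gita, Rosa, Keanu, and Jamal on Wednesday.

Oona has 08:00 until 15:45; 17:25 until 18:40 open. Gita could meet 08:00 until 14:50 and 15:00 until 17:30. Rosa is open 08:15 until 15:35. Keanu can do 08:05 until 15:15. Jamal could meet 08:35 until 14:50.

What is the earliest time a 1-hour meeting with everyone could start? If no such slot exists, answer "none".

08:35

Oona ∩ Gita: 08:00-14:50, 15:00-15:45, 17:25-17:30.
Oona ∩ Gita ∩ Rosa: 08:15-14:50, 15:00-15:35.
Oona ∩ Gita ∩ Rosa ∩ Keanu: 08:15-14:50, 15:00-15:15.
Oona ∩ Gita ∩ Rosa ∩ Keanu ∩ Jamal: 08:35-14:50.
So the common availability across everyone is 08:35-14:50.
The first common window of at least 60 minutes is 08:35-14:50, so the earliest start is 08:35.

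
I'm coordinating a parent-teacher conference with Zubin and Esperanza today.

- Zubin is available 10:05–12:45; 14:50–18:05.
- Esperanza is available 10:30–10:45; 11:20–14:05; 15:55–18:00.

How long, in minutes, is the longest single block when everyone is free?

Zubin ∩ Esperanza: 10:30-10:45, 11:20-12:45, 15:55-18:00.
So the common availability across everyone is 10:30-10:45, 11:20-12:45, 15:55-18:00.
The longest is 15:55-18:00 at 125 minutes.

125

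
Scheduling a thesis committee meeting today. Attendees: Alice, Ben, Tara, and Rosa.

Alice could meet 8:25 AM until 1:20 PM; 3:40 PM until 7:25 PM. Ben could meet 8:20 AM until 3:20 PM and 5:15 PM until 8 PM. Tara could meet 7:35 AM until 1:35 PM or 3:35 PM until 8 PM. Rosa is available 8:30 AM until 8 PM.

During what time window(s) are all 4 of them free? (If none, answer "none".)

Alice ∩ Ben: 08:25-13:20, 17:15-19:25.
Alice ∩ Ben ∩ Tara: 08:25-13:20, 17:15-19:25.
Alice ∩ Ben ∩ Tara ∩ Rosa: 08:30-13:20, 17:15-19:25.
Those are the intersection windows.

08:30-13:20, 17:15-19:25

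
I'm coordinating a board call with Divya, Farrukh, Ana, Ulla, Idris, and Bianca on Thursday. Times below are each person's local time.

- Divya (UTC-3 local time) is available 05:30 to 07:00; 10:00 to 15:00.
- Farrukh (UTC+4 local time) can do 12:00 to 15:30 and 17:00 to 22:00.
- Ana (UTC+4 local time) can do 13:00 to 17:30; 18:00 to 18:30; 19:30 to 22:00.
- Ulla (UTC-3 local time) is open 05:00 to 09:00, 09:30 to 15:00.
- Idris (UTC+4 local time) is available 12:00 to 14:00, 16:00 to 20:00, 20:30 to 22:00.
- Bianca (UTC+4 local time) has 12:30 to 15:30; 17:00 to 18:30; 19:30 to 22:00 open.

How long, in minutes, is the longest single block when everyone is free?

90

Divya in UTC: 08:30-10:00, 13:00-18:00 (add 3h to convert from UTC-3).
Farrukh in UTC: 08:00-11:30, 13:00-18:00 (subtract 4h to convert from UTC+4).
Ana in UTC: 09:00-13:30, 14:00-14:30, 15:30-18:00 (subtract 4h to convert from UTC+4).
Ulla in UTC: 08:00-12:00, 12:30-18:00 (add 3h to convert from UTC-3).
Idris in UTC: 08:00-10:00, 12:00-16:00, 16:30-18:00 (subtract 4h to convert from UTC+4).
Bianca in UTC: 08:30-11:30, 13:00-14:30, 15:30-18:00 (subtract 4h to convert from UTC+4).
Divya ∩ Farrukh: 08:30-10:00, 13:00-18:00.
Divya ∩ Farrukh ∩ Ana: 09:00-10:00, 13:00-13:30, 14:00-14:30, 15:30-18:00.
Divya ∩ Farrukh ∩ Ana ∩ Ulla: 09:00-10:00, 13:00-13:30, 14:00-14:30, 15:30-18:00.
Divya ∩ Farrukh ∩ Ana ∩ Ulla ∩ Idris: 09:00-10:00, 13:00-13:30, 14:00-14:30, 15:30-16:00, 16:30-18:00.
Divya ∩ Farrukh ∩ Ana ∩ Ulla ∩ Idris ∩ Bianca: 09:00-10:00, 13:00-13:30, 14:00-14:30, 15:30-16:00, 16:30-18:00.
The longest is 16:30-18:00 at 90 minutes.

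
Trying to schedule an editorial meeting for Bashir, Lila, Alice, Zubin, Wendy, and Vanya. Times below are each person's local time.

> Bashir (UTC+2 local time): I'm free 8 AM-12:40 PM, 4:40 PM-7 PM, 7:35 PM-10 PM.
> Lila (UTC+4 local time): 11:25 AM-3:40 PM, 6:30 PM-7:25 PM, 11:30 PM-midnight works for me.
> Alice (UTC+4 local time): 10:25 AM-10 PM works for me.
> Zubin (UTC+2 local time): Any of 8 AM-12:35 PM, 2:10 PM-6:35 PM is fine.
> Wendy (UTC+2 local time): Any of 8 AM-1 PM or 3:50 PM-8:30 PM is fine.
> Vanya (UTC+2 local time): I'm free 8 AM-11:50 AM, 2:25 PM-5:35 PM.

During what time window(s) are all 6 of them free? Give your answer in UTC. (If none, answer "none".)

Bashir in UTC: 06:00-10:40, 14:40-17:00, 17:35-20:00 (subtract 2h to convert from UTC+2).
Lila in UTC: 07:25-11:40, 14:30-15:25, 19:30-20:00 (subtract 4h to convert from UTC+4).
Alice in UTC: 06:25-18:00 (subtract 4h to convert from UTC+4).
Zubin in UTC: 06:00-10:35, 12:10-16:35 (subtract 2h to convert from UTC+2).
Wendy in UTC: 06:00-11:00, 13:50-18:30 (subtract 2h to convert from UTC+2).
Vanya in UTC: 06:00-09:50, 12:25-15:35 (subtract 2h to convert from UTC+2).
Bashir ∩ Lila: 07:25-10:40, 14:40-15:25, 19:30-20:00.
Bashir ∩ Lila ∩ Alice: 07:25-10:40, 14:40-15:25.
Bashir ∩ Lila ∩ Alice ∩ Zubin: 07:25-10:35, 14:40-15:25.
Bashir ∩ Lila ∩ Alice ∩ Zubin ∩ Wendy: 07:25-10:35, 14:40-15:25.
Bashir ∩ Lila ∩ Alice ∩ Zubin ∩ Wendy ∩ Vanya: 07:25-09:50, 14:40-15:25.

07:25-09:50, 14:40-15:25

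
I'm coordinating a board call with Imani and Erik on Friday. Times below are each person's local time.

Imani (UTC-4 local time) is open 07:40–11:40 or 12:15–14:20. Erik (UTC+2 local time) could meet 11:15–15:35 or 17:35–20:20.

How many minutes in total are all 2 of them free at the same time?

Imani in UTC: 11:40-15:40, 16:15-18:20 (add 4h to convert from UTC-4).
Erik in UTC: 09:15-13:35, 15:35-18:20 (subtract 2h to convert from UTC+2).
Imani ∩ Erik: 11:40-13:35, 15:35-15:40, 16:15-18:20.
So the common availability across everyone is 11:40-13:35, 15:35-15:40, 16:15-18:20.
Summing the common windows: 115 + 5 + 125 = 245 minutes.

245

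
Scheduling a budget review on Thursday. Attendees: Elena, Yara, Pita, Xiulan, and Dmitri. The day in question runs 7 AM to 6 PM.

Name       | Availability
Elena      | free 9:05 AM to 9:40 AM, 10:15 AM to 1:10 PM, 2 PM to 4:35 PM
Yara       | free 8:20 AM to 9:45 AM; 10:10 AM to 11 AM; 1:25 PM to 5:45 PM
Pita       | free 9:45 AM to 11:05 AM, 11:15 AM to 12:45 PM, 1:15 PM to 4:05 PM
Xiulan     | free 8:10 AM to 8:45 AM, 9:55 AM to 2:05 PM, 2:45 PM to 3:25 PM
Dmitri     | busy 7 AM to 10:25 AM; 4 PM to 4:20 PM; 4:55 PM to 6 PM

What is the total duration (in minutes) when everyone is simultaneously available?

Elena free: 09:05-09:40, 10:15-13:10, 14:00-16:35.
Yara free: 08:20-09:45, 10:10-11:00, 13:25-17:45.
Pita free: 09:45-11:05, 11:15-12:45, 13:15-16:05.
Xiulan free: 08:10-08:45, 09:55-14:05, 14:45-15:25.
Dmitri free: 10:25-16:00, 16:20-16:55 (invert busy blocks within the working day).
Elena ∩ Yara: 09:05-09:40, 10:15-11:00, 14:00-16:35.
Elena ∩ Yara ∩ Pita: 10:15-11:00, 14:00-16:05.
Elena ∩ Yara ∩ Pita ∩ Xiulan: 10:15-11:00, 14:00-14:05, 14:45-15:25.
Elena ∩ Yara ∩ Pita ∩ Xiulan ∩ Dmitri: 10:25-11:00, 14:00-14:05, 14:45-15:25.
Summing the common windows: 35 + 5 + 40 = 80 minutes.

80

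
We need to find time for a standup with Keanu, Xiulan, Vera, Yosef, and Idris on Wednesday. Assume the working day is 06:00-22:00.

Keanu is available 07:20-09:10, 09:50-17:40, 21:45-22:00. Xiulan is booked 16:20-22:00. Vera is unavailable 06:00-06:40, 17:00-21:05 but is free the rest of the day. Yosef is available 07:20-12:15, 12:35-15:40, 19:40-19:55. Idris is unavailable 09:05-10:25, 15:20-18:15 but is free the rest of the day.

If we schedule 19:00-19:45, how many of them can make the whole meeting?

Keanu free: 07:20-09:10, 09:50-17:40, 21:45-22:00.
Xiulan free: 06:00-16:20 (invert busy blocks within the working day).
Vera free: 06:40-17:00, 21:05-22:00 (invert busy blocks within the working day).
Yosef free: 07:20-12:15, 12:35-15:40, 19:40-19:55.
Idris free: 06:00-09:05, 10:25-15:20, 18:15-22:00 (invert busy blocks within the working day).
Idris can make the full 19:00-19:45 slot — that's 1.

1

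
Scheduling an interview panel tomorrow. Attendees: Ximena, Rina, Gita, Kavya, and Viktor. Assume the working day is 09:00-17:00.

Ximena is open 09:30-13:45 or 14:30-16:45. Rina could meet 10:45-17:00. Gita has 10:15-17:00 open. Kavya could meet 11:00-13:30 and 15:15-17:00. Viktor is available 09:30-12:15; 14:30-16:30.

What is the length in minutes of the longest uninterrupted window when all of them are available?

75

Ximena ∩ Rina: 10:45-13:45, 14:30-16:45.
Ximena ∩ Rina ∩ Gita: 10:45-13:45, 14:30-16:45.
Ximena ∩ Rina ∩ Gita ∩ Kavya: 11:00-13:30, 15:15-16:45.
Ximena ∩ Rina ∩ Gita ∩ Kavya ∩ Viktor: 11:00-12:15, 15:15-16:30.
Those are the intersection windows.
The longest is 11:00-12:15 at 75 minutes.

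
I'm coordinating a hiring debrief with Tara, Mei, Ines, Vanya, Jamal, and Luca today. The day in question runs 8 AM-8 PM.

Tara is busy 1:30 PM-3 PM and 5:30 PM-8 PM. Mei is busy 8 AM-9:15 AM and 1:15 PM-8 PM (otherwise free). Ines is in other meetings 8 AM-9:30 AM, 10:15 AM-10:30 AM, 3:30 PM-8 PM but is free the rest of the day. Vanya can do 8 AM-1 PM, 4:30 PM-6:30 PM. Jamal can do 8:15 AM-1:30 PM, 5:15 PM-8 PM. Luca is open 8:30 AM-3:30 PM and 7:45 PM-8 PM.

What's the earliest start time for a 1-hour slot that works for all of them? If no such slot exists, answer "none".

Tara free: 08:00-13:30, 15:00-17:30 (invert busy blocks within the working day).
Mei free: 09:15-13:15 (invert busy blocks within the working day).
Ines free: 09:30-10:15, 10:30-15:30 (invert busy blocks within the working day).
Vanya free: 08:00-13:00, 16:30-18:30.
Jamal free: 08:15-13:30, 17:15-20:00.
Luca free: 08:30-15:30, 19:45-20:00.
Tara ∩ Mei: 09:15-13:15.
Tara ∩ Mei ∩ Ines: 09:30-10:15, 10:30-13:15.
Tara ∩ Mei ∩ Ines ∩ Vanya: 09:30-10:15, 10:30-13:00.
Tara ∩ Mei ∩ Ines ∩ Vanya ∩ Jamal: 09:30-10:15, 10:30-13:00.
Tara ∩ Mei ∩ Ines ∩ Vanya ∩ Jamal ∩ Luca: 09:30-10:15, 10:30-13:00.
The first common window of at least 60 minutes is 10:30-13:00, so the earliest start is 10:30.

10:30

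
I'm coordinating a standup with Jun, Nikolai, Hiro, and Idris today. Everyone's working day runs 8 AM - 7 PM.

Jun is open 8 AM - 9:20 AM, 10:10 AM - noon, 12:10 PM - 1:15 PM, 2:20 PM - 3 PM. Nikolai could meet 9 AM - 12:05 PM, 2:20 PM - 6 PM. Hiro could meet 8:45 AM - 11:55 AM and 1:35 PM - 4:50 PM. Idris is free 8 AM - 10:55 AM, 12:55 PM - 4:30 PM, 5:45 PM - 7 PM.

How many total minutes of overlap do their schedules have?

105

Jun ∩ Nikolai: 09:00-09:20, 10:10-12:00, 14:20-15:00.
Jun ∩ Nikolai ∩ Hiro: 09:00-09:20, 10:10-11:55, 14:20-15:00.
Jun ∩ Nikolai ∩ Hiro ∩ Idris: 09:00-09:20, 10:10-10:55, 14:20-15:00.
Summing the common windows: 20 + 45 + 40 = 105 minutes.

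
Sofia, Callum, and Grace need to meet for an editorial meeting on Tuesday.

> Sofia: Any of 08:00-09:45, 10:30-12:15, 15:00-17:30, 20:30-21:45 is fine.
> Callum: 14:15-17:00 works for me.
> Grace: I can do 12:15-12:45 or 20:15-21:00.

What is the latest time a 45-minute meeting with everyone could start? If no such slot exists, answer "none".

Sofia ∩ Callum: 15:00-17:00.
Sofia ∩ Callum ∩ Grace: ∅.
There is no time when everyone is free.
No common window is at least 45 minutes long.

none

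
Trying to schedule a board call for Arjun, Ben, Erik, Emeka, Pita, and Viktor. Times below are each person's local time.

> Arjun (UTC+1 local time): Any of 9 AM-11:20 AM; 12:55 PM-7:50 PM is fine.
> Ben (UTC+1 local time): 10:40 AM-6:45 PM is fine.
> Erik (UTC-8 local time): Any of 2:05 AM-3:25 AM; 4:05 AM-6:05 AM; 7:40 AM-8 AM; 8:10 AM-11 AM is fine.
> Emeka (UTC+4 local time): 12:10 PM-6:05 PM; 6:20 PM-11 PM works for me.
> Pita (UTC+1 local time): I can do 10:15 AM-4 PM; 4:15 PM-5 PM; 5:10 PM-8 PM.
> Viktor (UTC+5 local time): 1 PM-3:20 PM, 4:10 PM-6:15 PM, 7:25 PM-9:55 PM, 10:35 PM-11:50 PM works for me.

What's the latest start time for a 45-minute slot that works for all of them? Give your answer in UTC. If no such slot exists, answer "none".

16:10

Arjun in UTC: 08:00-10:20, 11:55-18:50 (subtract 1h to convert from UTC+1).
Ben in UTC: 09:40-17:45 (subtract 1h to convert from UTC+1).
Erik in UTC: 10:05-11:25, 12:05-14:05, 15:40-16:00, 16:10-19:00 (add 8h to convert from UTC-8).
Emeka in UTC: 08:10-14:05, 14:20-19:00 (subtract 4h to convert from UTC+4).
Pita in UTC: 09:15-15:00, 15:15-16:00, 16:10-19:00 (subtract 1h to convert from UTC+1).
Viktor in UTC: 08:00-10:20, 11:10-13:15, 14:25-16:55, 17:35-18:50 (subtract 5h to convert from UTC+5).
Arjun ∩ Ben: 09:40-10:20, 11:55-17:45.
Arjun ∩ Ben ∩ Erik: 10:05-10:20, 12:05-14:05, 15:40-16:00, 16:10-17:45.
Arjun ∩ Ben ∩ Erik ∩ Emeka: 10:05-10:20, 12:05-14:05, 15:40-16:00, 16:10-17:45.
Arjun ∩ Ben ∩ Erik ∩ Emeka ∩ Pita: 10:05-10:20, 12:05-14:05, 15:40-16:00, 16:10-17:45.
Arjun ∩ Ben ∩ Erik ∩ Emeka ∩ Pita ∩ Viktor: 10:05-10:20, 12:05-13:15, 15:40-16:00, 16:10-16:55, 17:35-17:45.
So the common availability across everyone is 10:05-10:20, 12:05-13:15, 15:40-16:00, 16:10-16:55, 17:35-17:45.
The last common window of at least 45 minutes is 16:10-16:55; a 45-minute meeting can start as late as 16:10 and still end by 16:55.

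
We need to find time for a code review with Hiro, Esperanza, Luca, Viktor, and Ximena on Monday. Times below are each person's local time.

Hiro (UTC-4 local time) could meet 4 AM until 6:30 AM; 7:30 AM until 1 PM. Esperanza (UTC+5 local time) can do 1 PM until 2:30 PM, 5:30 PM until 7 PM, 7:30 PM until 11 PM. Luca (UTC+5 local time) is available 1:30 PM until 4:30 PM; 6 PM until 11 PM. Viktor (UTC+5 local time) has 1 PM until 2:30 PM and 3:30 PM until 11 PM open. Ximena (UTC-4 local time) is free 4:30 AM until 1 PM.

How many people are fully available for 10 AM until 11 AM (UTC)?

2

Hiro in UTC: 08:00-10:30, 11:30-17:00 (add 4h to convert from UTC-4).
Esperanza in UTC: 08:00-09:30, 12:30-14:00, 14:30-18:00 (subtract 5h to convert from UTC+5).
Luca in UTC: 08:30-11:30, 13:00-18:00 (subtract 5h to convert from UTC+5).
Viktor in UTC: 08:00-09:30, 10:30-18:00 (subtract 5h to convert from UTC+5).
Ximena in UTC: 08:30-17:00 (add 4h to convert from UTC-4).
Luca and Ximena can make the full 10:00-11:00 slot — that's 2.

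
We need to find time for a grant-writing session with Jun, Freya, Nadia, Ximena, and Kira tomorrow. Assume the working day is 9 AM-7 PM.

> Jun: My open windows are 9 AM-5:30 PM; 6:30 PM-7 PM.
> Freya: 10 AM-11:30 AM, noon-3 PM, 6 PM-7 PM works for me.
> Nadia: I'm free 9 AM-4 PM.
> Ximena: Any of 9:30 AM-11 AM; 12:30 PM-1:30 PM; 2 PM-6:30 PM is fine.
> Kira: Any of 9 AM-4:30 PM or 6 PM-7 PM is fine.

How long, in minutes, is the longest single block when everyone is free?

Jun ∩ Freya: 10:00-11:30, 12:00-15:00, 18:30-19:00.
Jun ∩ Freya ∩ Nadia: 10:00-11:30, 12:00-15:00.
Jun ∩ Freya ∩ Nadia ∩ Ximena: 10:00-11:00, 12:30-13:30, 14:00-15:00.
Jun ∩ Freya ∩ Nadia ∩ Ximena ∩ Kira: 10:00-11:00, 12:30-13:30, 14:00-15:00.
Those are the intersection windows.
The longest is 10:00-11:00 at 60 minutes.

60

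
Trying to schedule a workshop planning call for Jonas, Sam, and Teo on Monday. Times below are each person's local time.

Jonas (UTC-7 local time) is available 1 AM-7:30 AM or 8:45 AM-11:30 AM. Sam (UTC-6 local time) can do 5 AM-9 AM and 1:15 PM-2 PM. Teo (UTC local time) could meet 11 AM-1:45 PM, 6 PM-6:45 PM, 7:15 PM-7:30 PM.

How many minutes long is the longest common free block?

165

Jonas in UTC: 08:00-14:30, 15:45-18:30 (add 7h to convert from UTC-7).
Sam in UTC: 11:00-15:00, 19:15-20:00 (add 6h to convert from UTC-6).
Teo in UTC: 11:00-13:45, 18:00-18:45, 19:15-19:30.
Jonas ∩ Sam: 11:00-14:30.
Jonas ∩ Sam ∩ Teo: 11:00-13:45.
The longest is 11:00-13:45 at 165 minutes.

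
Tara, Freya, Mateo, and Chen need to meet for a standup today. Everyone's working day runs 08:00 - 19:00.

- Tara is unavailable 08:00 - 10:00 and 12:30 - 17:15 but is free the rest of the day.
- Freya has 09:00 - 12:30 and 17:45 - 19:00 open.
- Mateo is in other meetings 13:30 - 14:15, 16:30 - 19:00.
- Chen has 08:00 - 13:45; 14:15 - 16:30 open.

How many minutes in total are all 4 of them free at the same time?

150

Tara free: 10:00-12:30, 17:15-19:00 (invert busy blocks within the working day).
Freya free: 09:00-12:30, 17:45-19:00.
Mateo free: 08:00-13:30, 14:15-16:30 (invert busy blocks within the working day).
Chen free: 08:00-13:45, 14:15-16:30.
Tara ∩ Freya: 10:00-12:30, 17:45-19:00.
Tara ∩ Freya ∩ Mateo: 10:00-12:30.
Tara ∩ Freya ∩ Mateo ∩ Chen: 10:00-12:30.
Those are the intersection windows.
That's a single block of 150 minutes.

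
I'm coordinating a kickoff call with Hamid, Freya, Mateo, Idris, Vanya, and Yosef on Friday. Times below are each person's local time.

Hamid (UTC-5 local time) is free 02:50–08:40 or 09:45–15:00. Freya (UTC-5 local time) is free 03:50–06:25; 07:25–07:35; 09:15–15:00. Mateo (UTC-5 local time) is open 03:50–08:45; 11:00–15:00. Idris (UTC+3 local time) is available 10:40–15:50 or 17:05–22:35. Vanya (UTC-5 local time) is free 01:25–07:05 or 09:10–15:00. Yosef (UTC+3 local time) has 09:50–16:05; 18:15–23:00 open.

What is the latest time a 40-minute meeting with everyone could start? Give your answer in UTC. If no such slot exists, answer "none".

18:55

Hamid in UTC: 07:50-13:40, 14:45-20:00 (add 5h to convert from UTC-5).
Freya in UTC: 08:50-11:25, 12:25-12:35, 14:15-20:00 (add 5h to convert from UTC-5).
Mateo in UTC: 08:50-13:45, 16:00-20:00 (add 5h to convert from UTC-5).
Idris in UTC: 07:40-12:50, 14:05-19:35 (subtract 3h to convert from UTC+3).
Vanya in UTC: 06:25-12:05, 14:10-20:00 (add 5h to convert from UTC-5).
Yosef in UTC: 06:50-13:05, 15:15-20:00 (subtract 3h to convert from UTC+3).
Hamid ∩ Freya: 08:50-11:25, 12:25-12:35, 14:45-20:00.
Hamid ∩ Freya ∩ Mateo: 08:50-11:25, 12:25-12:35, 16:00-20:00.
Hamid ∩ Freya ∩ Mateo ∩ Idris: 08:50-11:25, 12:25-12:35, 16:00-19:35.
Hamid ∩ Freya ∩ Mateo ∩ Idris ∩ Vanya: 08:50-11:25, 16:00-19:35.
Hamid ∩ Freya ∩ Mateo ∩ Idris ∩ Vanya ∩ Yosef: 08:50-11:25, 16:00-19:35.
Those are the intersection windows.
The last common window of at least 40 minutes is 16:00-19:35; a 40-minute meeting can start as late as 18:55 and still end by 19:35.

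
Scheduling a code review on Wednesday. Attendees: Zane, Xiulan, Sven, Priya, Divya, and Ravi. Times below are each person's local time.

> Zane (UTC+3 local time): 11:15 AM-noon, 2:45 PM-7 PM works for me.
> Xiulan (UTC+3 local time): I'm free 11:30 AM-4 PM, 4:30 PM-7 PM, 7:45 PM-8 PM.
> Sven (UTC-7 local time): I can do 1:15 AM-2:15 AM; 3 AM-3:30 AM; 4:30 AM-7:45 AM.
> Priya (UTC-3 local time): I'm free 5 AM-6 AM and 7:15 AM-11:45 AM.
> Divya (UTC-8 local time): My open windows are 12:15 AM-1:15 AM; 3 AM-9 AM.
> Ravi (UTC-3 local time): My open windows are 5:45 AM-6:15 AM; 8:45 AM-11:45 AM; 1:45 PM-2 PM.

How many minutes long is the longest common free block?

75

Zane in UTC: 08:15-09:00, 11:45-16:00 (subtract 3h to convert from UTC+3).
Xiulan in UTC: 08:30-13:00, 13:30-16:00, 16:45-17:00 (subtract 3h to convert from UTC+3).
Sven in UTC: 08:15-09:15, 10:00-10:30, 11:30-14:45 (add 7h to convert from UTC-7).
Priya in UTC: 08:00-09:00, 10:15-14:45 (add 3h to convert from UTC-3).
Divya in UTC: 08:15-09:15, 11:00-17:00 (add 8h to convert from UTC-8).
Ravi in UTC: 08:45-09:15, 11:45-14:45, 16:45-17:00 (add 3h to convert from UTC-3).
Zane ∩ Xiulan: 08:30-09:00, 11:45-13:00, 13:30-16:00.
Zane ∩ Xiulan ∩ Sven: 08:30-09:00, 11:45-13:00, 13:30-14:45.
Zane ∩ Xiulan ∩ Sven ∩ Priya: 08:30-09:00, 11:45-13:00, 13:30-14:45.
Zane ∩ Xiulan ∩ Sven ∩ Priya ∩ Divya: 08:30-09:00, 11:45-13:00, 13:30-14:45.
Zane ∩ Xiulan ∩ Sven ∩ Priya ∩ Divya ∩ Ravi: 08:45-09:00, 11:45-13:00, 13:30-14:45.
The longest is 11:45-13:00 at 75 minutes.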